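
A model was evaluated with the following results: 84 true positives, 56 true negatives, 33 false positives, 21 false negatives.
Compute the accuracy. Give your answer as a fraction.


Accuracy = (TP + TN) / (TP + TN + FP + FN) = (84 + 56) / 194 = 70/97.

70/97


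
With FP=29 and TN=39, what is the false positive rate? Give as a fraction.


FPR = FP / (FP + TN) = 29 / 68 = 29/68.

29/68


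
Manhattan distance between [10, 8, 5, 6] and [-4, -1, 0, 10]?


d = sum of absolute differences: |10--4|=14 + |8--1|=9 + |5-0|=5 + |6-10|=4 = 32.

32


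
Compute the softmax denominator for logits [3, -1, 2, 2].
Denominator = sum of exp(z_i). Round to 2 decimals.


Denom = e^3=20.0855 + e^-1=0.3679 + e^2=7.3891 + e^2=7.3891. Sum = 35.2316, which rounds to 35.23.

35.23


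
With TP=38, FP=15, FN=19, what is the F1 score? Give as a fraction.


Precision = 38/53 = 38/53. Recall = 38/57 = 2/3. F1 = 2*P*R/(P+R) = 38/55.

38/55


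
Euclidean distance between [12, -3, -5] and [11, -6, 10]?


d = sqrt(sum of squared differences). (12-11)^2=1, (-3--6)^2=9, (-5-10)^2=225. Sum = 235.

sqrt(235)


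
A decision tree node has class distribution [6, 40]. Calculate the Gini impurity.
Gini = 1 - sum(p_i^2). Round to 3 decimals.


Total = 46. Proportions: 6/46, 40/46. sum(p_i^2) = 0.7732. Gini = 1 - 0.7732 = 0.2268, which rounds to 0.227.

0.227


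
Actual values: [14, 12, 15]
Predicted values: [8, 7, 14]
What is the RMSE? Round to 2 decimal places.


MSE = 20.6667. RMSE = sqrt(20.6667) = 4.55.

4.55


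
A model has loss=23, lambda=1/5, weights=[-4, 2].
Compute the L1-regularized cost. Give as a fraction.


L1 norm = sum(|w|) = 6. J = 23 + 1/5 * 6 = 121/5.

121/5


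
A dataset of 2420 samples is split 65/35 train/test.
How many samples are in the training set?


Test set = 2420 * 35% = 847. Training set = 2420 - 847 = 1573.

1573


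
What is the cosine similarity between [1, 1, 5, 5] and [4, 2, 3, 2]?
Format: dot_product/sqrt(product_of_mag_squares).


dot = 31. |a|^2 = 52, |b|^2 = 33. cos = 31/sqrt(1716).

31/sqrt(1716)


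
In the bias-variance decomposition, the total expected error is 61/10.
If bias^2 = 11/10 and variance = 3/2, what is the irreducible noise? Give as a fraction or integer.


Total error = bias^2 + variance + irreducible noise. So irreducible noise = 61/10 - 11/10 - 3/2 = 7/2.

7/2


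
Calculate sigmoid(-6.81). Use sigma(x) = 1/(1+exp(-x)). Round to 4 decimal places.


sigma(-6.81) = 1/(1+e^(6.81)) = 1/(1+906.870807) = 1/907.870807 = 0.0011.

0.0011


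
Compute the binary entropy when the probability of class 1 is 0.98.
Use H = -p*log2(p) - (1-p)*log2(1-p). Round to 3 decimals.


H = -0.98*log2(0.98) - 0.02*log2(0.02) = 0.141.

0.141


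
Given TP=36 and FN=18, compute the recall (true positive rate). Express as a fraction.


Recall = TP / (TP + FN) = 36 / 54 = 2/3.

2/3


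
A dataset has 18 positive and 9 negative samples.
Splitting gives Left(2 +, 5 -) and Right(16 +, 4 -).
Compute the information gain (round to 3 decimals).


H(parent) = 0.9183. H(left) = 0.8631, H(right) = 0.7219. Weighted = (7/27)*0.8631 + (20/27)*0.7219 = 0.7585. IG = 0.9183 - 0.7585 = 0.1598, which rounds to 0.160.

0.160


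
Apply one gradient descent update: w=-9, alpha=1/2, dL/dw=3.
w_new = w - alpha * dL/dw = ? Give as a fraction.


w_new = -9 - 1/2 * 3 = -9 - 3/2 = -21/2.

-21/2


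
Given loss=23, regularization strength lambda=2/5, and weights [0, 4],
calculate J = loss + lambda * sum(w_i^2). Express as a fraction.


L2 sq norm = sum(w^2) = 16. J = 23 + 2/5 * 16 = 147/5.

147/5


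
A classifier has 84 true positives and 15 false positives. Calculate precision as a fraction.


Precision = TP / (TP + FP) = 84 / 99 = 28/33.

28/33


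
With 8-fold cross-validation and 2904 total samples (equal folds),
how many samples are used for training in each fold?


Each validation fold has 2904/8 = 363 samples. Training set = 2904 - 363 = 2541.

2541


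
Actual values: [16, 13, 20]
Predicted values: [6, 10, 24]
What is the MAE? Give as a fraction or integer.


MAE = (1/3) * (|16-6|=10 + |13-10|=3 + |20-24|=4). Sum = 17. MAE = 17/3.

17/3


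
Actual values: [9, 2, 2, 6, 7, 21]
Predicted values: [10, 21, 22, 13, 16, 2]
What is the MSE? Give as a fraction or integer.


MSE = (1/6) * ((9-10)^2=1 + (2-21)^2=361 + (2-22)^2=400 + (6-13)^2=49 + (7-16)^2=81 + (21-2)^2=361). Sum = 1253. MSE = 1253/6.

1253/6


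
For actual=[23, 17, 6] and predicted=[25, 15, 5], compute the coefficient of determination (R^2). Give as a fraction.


Mean(y) = 46/3. SS_res = 9. SS_tot = 446/3. R^2 = 1 - 9/(446/3) = 419/446.

419/446


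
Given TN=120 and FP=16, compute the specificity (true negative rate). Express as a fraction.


Specificity = TN / (TN + FP) = 120 / 136 = 15/17.

15/17


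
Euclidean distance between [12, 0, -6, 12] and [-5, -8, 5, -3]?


d = sqrt(sum of squared differences). (12--5)^2=289, (0--8)^2=64, (-6-5)^2=121, (12--3)^2=225. Sum = 699.

sqrt(699)


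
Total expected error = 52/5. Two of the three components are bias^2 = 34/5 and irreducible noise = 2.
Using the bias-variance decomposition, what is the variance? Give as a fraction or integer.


Total error = bias^2 + variance + irreducible noise. So variance = 52/5 - 34/5 - 2 = 8/5.

8/5


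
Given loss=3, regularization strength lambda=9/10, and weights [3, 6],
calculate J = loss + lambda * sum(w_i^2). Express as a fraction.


L2 sq norm = sum(w^2) = 45. J = 3 + 9/10 * 45 = 87/2.

87/2


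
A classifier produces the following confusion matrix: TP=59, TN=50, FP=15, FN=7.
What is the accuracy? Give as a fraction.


Accuracy = (TP + TN) / (TP + TN + FP + FN) = (59 + 50) / 131 = 109/131.

109/131


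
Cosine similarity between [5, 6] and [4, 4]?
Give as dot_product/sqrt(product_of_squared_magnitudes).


dot = 44. |a|^2 = 61, |b|^2 = 32. cos = 44/sqrt(1952).

44/sqrt(1952)


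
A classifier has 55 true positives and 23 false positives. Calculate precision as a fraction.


Precision = TP / (TP + FP) = 55 / 78 = 55/78.

55/78


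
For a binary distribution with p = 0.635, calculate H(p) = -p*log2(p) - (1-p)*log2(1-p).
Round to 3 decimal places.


H = -0.635*log2(0.635) - 0.365*log2(0.365) = 0.947.

0.947


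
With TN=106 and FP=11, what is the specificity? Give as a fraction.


Specificity = TN / (TN + FP) = 106 / 117 = 106/117.

106/117


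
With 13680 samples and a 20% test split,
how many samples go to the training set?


Test set = 13680 * 20% = 2736. Training set = 13680 - 2736 = 10944.

10944


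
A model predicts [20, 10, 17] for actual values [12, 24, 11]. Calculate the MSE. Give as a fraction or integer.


MSE = (1/3) * ((12-20)^2=64 + (24-10)^2=196 + (11-17)^2=36). Sum = 296. MSE = 296/3.

296/3


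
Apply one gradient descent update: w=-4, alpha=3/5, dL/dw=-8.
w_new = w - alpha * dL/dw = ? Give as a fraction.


w_new = -4 - 3/5 * -8 = -4 - -24/5 = 4/5.

4/5


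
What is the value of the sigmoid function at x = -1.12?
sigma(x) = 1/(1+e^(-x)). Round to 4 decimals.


sigma(-1.12) = 1/(1+e^(1.12)) = 1/(1+3.064854) = 1/4.064854 = 0.2460.

0.2460


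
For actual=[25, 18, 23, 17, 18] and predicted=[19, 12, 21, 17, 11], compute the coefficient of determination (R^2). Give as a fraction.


Mean(y) = 101/5. SS_res = 125. SS_tot = 254/5. R^2 = 1 - 125/(254/5) = -371/254.

-371/254


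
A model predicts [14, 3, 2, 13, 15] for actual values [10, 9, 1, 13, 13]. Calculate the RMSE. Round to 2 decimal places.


MSE = 11.4000. RMSE = sqrt(11.4000) = 3.38.

3.38


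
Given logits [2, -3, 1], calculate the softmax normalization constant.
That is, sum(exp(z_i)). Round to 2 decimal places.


Denom = e^2=7.3891 + e^-3=0.0498 + e^1=2.7183. Sum = 10.1572, which rounds to 10.16.

10.16


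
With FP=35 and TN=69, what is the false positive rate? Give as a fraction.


FPR = FP / (FP + TN) = 35 / 104 = 35/104.

35/104


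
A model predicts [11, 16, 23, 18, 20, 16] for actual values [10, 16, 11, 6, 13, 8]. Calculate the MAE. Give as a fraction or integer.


MAE = (1/6) * (|10-11|=1 + |16-16|=0 + |11-23|=12 + |6-18|=12 + |13-20|=7 + |8-16|=8). Sum = 40. MAE = 20/3.

20/3


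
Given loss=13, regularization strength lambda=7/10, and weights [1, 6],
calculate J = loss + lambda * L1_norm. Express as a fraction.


L1 norm = sum(|w|) = 7. J = 13 + 7/10 * 7 = 179/10.

179/10


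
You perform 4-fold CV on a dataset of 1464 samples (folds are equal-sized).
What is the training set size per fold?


Each validation fold has 1464/4 = 366 samples. Training set = 1464 - 366 = 1098.

1098


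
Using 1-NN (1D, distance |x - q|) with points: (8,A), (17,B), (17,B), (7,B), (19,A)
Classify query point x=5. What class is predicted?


Distances: |8-5|=3, |17-5|=12, |17-5|=12, |7-5|=2, |19-5|=14. 1 nearest: (7,B). Counts: {'B': 1}. Majority class: B.

B


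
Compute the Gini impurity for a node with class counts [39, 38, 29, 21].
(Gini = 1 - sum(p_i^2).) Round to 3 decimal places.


Total = 127. Proportions: 39/127, 38/127, 29/127, 21/127. sum(p_i^2) = 0.2633. Gini = 1 - 0.2633 = 0.7367, which rounds to 0.737.

0.737


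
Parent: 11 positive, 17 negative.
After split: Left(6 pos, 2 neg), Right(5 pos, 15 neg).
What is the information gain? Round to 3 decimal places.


H(parent) = 0.9666. H(left) = 0.8113, H(right) = 0.8113. Weighted = (8/28)*0.8113 + (20/28)*0.8113 = 0.8113. IG = 0.9666 - 0.8113 = 0.1553, which rounds to 0.155.

0.155


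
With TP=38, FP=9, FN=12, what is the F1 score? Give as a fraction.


Precision = 38/47 = 38/47. Recall = 38/50 = 19/25. F1 = 2*P*R/(P+R) = 76/97.

76/97


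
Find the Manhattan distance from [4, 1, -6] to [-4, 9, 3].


d = sum of absolute differences: |4--4|=8 + |1-9|=8 + |-6-3|=9 = 25.

25


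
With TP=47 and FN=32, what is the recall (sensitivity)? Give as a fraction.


Recall = TP / (TP + FN) = 47 / 79 = 47/79.

47/79


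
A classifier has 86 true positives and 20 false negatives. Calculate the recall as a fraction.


Recall = TP / (TP + FN) = 86 / 106 = 43/53.

43/53


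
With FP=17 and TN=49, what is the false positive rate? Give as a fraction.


FPR = FP / (FP + TN) = 17 / 66 = 17/66.

17/66


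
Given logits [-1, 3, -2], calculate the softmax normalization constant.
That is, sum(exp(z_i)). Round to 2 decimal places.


Denom = e^-1=0.3679 + e^3=20.0855 + e^-2=0.1353. Sum = 20.5887, which rounds to 20.59.

20.59


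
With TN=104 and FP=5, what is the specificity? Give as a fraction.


Specificity = TN / (TN + FP) = 104 / 109 = 104/109.

104/109


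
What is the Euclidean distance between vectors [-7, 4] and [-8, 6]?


d = sqrt(sum of squared differences). (-7--8)^2=1, (4-6)^2=4. Sum = 5.

sqrt(5)


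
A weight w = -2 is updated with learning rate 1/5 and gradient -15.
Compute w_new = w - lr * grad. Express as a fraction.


w_new = -2 - 1/5 * -15 = -2 - -3 = 1.

1


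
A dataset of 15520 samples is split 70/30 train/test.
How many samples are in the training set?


Test set = 15520 * 30% = 4656. Training set = 15520 - 4656 = 10864.

10864


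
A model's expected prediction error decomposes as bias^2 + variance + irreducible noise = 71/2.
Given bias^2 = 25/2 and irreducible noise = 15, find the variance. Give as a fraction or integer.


Total error = bias^2 + variance + irreducible noise. So variance = 71/2 - 25/2 - 15 = 8.

8


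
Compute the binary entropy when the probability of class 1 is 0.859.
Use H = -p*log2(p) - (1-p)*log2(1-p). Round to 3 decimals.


H = -0.859*log2(0.859) - 0.141*log2(0.141) = 0.587.

0.587


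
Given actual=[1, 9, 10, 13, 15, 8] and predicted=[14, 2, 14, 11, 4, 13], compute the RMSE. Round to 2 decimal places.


MSE = 64.0000. RMSE = sqrt(64.0000) = 8.00.

8.00


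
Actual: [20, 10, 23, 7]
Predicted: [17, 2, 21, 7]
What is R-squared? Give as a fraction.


Mean(y) = 15. SS_res = 77. SS_tot = 178. R^2 = 1 - 77/(178) = 101/178.

101/178


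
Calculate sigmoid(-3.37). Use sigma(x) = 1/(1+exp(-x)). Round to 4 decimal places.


sigma(-3.37) = 1/(1+e^(3.37)) = 1/(1+29.078527) = 1/30.078527 = 0.0332.

0.0332


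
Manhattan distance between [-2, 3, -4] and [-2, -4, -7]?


d = sum of absolute differences: |-2--2|=0 + |3--4|=7 + |-4--7|=3 = 10.

10


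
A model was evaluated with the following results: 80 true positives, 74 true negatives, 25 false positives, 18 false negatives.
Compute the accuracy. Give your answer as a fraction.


Accuracy = (TP + TN) / (TP + TN + FP + FN) = (80 + 74) / 197 = 154/197.

154/197


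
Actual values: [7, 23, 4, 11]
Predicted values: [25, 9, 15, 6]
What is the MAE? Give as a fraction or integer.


MAE = (1/4) * (|7-25|=18 + |23-9|=14 + |4-15|=11 + |11-6|=5). Sum = 48. MAE = 12.

12


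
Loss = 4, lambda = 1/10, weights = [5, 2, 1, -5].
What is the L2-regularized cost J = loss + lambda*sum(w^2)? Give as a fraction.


L2 sq norm = sum(w^2) = 55. J = 4 + 1/10 * 55 = 19/2.

19/2


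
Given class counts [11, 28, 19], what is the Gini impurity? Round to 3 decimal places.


Total = 58. Proportions: 11/58, 28/58, 19/58. sum(p_i^2) = 0.3763. Gini = 1 - 0.3763 = 0.6237, which rounds to 0.624.

0.624


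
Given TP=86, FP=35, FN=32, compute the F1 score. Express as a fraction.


Precision = 86/121 = 86/121. Recall = 86/118 = 43/59. F1 = 2*P*R/(P+R) = 172/239.

172/239


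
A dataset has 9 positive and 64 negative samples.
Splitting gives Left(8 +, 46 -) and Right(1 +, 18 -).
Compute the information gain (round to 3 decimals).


H(parent) = 0.5387. H(left) = 0.6052, H(right) = 0.2975. Weighted = (54/73)*0.6052 + (19/73)*0.2975 = 0.5251. IG = 0.5387 - 0.5251 = 0.0136, which rounds to 0.014.

0.014


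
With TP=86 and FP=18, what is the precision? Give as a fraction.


Precision = TP / (TP + FP) = 86 / 104 = 43/52.

43/52


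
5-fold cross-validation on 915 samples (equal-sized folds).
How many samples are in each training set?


Each validation fold has 915/5 = 183 samples. Training set = 915 - 183 = 732.

732


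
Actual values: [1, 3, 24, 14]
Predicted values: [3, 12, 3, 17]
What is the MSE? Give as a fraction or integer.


MSE = (1/4) * ((1-3)^2=4 + (3-12)^2=81 + (24-3)^2=441 + (14-17)^2=9). Sum = 535. MSE = 535/4.

535/4


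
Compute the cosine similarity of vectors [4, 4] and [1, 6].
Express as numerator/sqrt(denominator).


dot = 28. |a|^2 = 32, |b|^2 = 37. cos = 28/sqrt(1184).

28/sqrt(1184)


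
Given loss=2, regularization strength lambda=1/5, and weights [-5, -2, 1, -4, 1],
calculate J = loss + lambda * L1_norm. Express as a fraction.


L1 norm = sum(|w|) = 13. J = 2 + 1/5 * 13 = 23/5.

23/5


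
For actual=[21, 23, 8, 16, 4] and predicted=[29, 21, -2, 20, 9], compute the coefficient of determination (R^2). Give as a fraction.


Mean(y) = 72/5. SS_res = 209. SS_tot = 1346/5. R^2 = 1 - 209/(1346/5) = 301/1346.

301/1346


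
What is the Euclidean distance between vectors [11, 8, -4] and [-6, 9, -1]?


d = sqrt(sum of squared differences). (11--6)^2=289, (8-9)^2=1, (-4--1)^2=9. Sum = 299.

sqrt(299)


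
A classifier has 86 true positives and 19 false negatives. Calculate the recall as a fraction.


Recall = TP / (TP + FN) = 86 / 105 = 86/105.

86/105


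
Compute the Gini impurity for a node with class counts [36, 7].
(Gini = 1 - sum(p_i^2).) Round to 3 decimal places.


Total = 43. Proportions: 36/43, 7/43. sum(p_i^2) = 0.7274. Gini = 1 - 0.7274 = 0.2726, which rounds to 0.273.

0.273


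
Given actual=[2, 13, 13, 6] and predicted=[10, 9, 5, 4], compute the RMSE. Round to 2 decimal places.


MSE = 37.0000. RMSE = sqrt(37.0000) = 6.08.

6.08


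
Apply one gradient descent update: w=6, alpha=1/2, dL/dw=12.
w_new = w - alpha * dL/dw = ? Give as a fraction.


w_new = 6 - 1/2 * 12 = 6 - 6 = 0.

0


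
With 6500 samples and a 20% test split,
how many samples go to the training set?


Test set = 6500 * 20% = 1300. Training set = 6500 - 1300 = 5200.

5200


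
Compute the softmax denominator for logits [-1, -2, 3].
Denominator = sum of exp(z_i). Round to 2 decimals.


Denom = e^-1=0.3679 + e^-2=0.1353 + e^3=20.0855. Sum = 20.5887, which rounds to 20.59.

20.59


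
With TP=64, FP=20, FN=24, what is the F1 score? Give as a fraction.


Precision = 64/84 = 16/21. Recall = 64/88 = 8/11. F1 = 2*P*R/(P+R) = 32/43.

32/43


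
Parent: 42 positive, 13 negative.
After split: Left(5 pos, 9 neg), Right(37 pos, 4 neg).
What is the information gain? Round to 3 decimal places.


H(parent) = 0.7889. H(left) = 0.9403, H(right) = 0.4612. Weighted = (14/55)*0.9403 + (41/55)*0.4612 = 0.5832. IG = 0.7889 - 0.5832 = 0.2057, which rounds to 0.206.

0.206


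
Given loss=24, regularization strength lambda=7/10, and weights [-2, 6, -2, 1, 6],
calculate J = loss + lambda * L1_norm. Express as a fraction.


L1 norm = sum(|w|) = 17. J = 24 + 7/10 * 17 = 359/10.

359/10


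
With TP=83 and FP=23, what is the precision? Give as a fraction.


Precision = TP / (TP + FP) = 83 / 106 = 83/106.

83/106


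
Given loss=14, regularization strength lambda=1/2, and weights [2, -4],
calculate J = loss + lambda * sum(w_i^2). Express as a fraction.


L2 sq norm = sum(w^2) = 20. J = 14 + 1/2 * 20 = 24.

24


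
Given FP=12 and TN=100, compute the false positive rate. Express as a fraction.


FPR = FP / (FP + TN) = 12 / 112 = 3/28.

3/28


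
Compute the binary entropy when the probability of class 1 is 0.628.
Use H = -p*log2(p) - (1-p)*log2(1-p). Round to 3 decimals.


H = -0.628*log2(0.628) - 0.372*log2(0.372) = 0.952.

0.952


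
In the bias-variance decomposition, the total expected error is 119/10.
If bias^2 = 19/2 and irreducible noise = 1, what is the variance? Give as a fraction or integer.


Total error = bias^2 + variance + irreducible noise. So variance = 119/10 - 19/2 - 1 = 7/5.

7/5


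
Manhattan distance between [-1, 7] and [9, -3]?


d = sum of absolute differences: |-1-9|=10 + |7--3|=10 = 20.

20


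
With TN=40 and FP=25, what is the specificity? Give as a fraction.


Specificity = TN / (TN + FP) = 40 / 65 = 8/13.

8/13


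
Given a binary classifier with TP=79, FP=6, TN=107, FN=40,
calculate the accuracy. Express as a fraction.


Accuracy = (TP + TN) / (TP + TN + FP + FN) = (79 + 107) / 232 = 93/116.

93/116


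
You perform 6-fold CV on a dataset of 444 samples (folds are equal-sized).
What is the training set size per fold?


Each validation fold has 444/6 = 74 samples. Training set = 444 - 74 = 370.

370


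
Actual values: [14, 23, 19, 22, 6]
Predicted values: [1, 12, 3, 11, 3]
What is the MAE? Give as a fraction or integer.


MAE = (1/5) * (|14-1|=13 + |23-12|=11 + |19-3|=16 + |22-11|=11 + |6-3|=3). Sum = 54. MAE = 54/5.

54/5


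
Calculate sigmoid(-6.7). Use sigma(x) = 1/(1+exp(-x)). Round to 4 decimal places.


sigma(-6.7) = 1/(1+e^(6.7)) = 1/(1+812.405825) = 1/813.405825 = 0.0012.

0.0012


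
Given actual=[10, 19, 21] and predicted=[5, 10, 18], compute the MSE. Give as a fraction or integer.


MSE = (1/3) * ((10-5)^2=25 + (19-10)^2=81 + (21-18)^2=9). Sum = 115. MSE = 115/3.

115/3


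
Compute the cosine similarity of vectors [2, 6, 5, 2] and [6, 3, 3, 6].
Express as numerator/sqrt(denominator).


dot = 57. |a|^2 = 69, |b|^2 = 90. cos = 57/sqrt(6210).

57/sqrt(6210)


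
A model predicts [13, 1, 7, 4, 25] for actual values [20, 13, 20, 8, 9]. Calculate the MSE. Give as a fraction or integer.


MSE = (1/5) * ((20-13)^2=49 + (13-1)^2=144 + (20-7)^2=169 + (8-4)^2=16 + (9-25)^2=256). Sum = 634. MSE = 634/5.

634/5


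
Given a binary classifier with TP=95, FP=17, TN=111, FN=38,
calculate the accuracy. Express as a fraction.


Accuracy = (TP + TN) / (TP + TN + FP + FN) = (95 + 111) / 261 = 206/261.

206/261


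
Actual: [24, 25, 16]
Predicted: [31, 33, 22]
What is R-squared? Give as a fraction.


Mean(y) = 65/3. SS_res = 149. SS_tot = 146/3. R^2 = 1 - 149/(146/3) = -301/146.

-301/146


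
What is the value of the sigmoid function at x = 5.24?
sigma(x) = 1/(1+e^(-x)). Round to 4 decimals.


sigma(5.24) = 1/(1+e^(-5.24)) = 1/(1+0.005300) = 1/1.005300 = 0.9947.

0.9947


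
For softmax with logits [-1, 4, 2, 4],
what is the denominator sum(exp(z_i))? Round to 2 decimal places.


Denom = e^-1=0.3679 + e^4=54.5982 + e^2=7.3891 + e^4=54.5982. Sum = 116.9534, which rounds to 116.95.

116.95


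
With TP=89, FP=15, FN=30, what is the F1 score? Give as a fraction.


Precision = 89/104 = 89/104. Recall = 89/119 = 89/119. F1 = 2*P*R/(P+R) = 178/223.

178/223


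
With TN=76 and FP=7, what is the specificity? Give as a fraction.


Specificity = TN / (TN + FP) = 76 / 83 = 76/83.

76/83


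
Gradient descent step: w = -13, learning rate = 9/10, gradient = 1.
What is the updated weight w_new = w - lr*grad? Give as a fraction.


w_new = -13 - 9/10 * 1 = -13 - 9/10 = -139/10.

-139/10


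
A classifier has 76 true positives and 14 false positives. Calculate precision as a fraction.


Precision = TP / (TP + FP) = 76 / 90 = 38/45.

38/45


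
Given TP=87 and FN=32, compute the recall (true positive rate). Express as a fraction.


Recall = TP / (TP + FN) = 87 / 119 = 87/119.

87/119


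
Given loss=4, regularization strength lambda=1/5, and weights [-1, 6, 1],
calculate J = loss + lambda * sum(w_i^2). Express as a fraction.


L2 sq norm = sum(w^2) = 38. J = 4 + 1/5 * 38 = 58/5.

58/5


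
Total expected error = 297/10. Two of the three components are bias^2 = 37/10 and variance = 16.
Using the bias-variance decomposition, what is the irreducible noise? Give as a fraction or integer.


Total error = bias^2 + variance + irreducible noise. So irreducible noise = 297/10 - 37/10 - 16 = 10.

10


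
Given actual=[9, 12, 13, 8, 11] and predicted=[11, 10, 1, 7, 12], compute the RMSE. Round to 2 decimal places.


MSE = 30.8000. RMSE = sqrt(30.8000) = 5.55.

5.55


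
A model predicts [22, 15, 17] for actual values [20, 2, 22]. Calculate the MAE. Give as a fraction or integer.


MAE = (1/3) * (|20-22|=2 + |2-15|=13 + |22-17|=5). Sum = 20. MAE = 20/3.

20/3


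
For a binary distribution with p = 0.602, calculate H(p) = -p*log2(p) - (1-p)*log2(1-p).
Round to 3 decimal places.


H = -0.602*log2(0.602) - 0.398*log2(0.398) = 0.970.

0.970


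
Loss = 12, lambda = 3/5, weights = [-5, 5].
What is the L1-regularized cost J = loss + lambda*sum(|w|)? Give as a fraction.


L1 norm = sum(|w|) = 10. J = 12 + 3/5 * 10 = 18.

18


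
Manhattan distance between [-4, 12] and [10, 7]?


d = sum of absolute differences: |-4-10|=14 + |12-7|=5 = 19.

19


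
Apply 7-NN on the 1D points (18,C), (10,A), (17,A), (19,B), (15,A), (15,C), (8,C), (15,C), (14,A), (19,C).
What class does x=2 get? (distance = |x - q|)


Distances: |18-2|=16, |10-2|=8, |17-2|=15, |19-2|=17, |15-2|=13, |15-2|=13, |8-2|=6, |15-2|=13, |14-2|=12, |19-2|=17. 7 nearest: (8,C), (10,A), (14,A), (15,A), (15,C), (15,C), (17,A). Counts: {'C': 3, 'A': 4}. Majority class: A.

A


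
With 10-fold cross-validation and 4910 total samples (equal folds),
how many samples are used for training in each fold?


Each validation fold has 4910/10 = 491 samples. Training set = 4910 - 491 = 4419.

4419


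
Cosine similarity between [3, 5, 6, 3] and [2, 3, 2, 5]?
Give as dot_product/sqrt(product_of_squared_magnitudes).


dot = 48. |a|^2 = 79, |b|^2 = 42. cos = 48/sqrt(3318).

48/sqrt(3318)


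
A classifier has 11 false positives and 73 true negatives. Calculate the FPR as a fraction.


FPR = FP / (FP + TN) = 11 / 84 = 11/84.

11/84


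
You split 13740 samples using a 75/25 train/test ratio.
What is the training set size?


Test set = 13740 * 25% = 3435. Training set = 13740 - 3435 = 10305.

10305


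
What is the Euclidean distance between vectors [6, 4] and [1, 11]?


d = sqrt(sum of squared differences). (6-1)^2=25, (4-11)^2=49. Sum = 74.

sqrt(74)


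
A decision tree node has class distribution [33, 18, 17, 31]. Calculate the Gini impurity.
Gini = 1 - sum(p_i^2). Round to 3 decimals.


Total = 99. Proportions: 33/99, 18/99, 17/99, 31/99. sum(p_i^2) = 0.2717. Gini = 1 - 0.2717 = 0.7283, which rounds to 0.728.

0.728


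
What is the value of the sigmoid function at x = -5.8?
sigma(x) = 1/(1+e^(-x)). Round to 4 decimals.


sigma(-5.8) = 1/(1+e^(5.8)) = 1/(1+330.299560) = 1/331.299560 = 0.0030.

0.0030


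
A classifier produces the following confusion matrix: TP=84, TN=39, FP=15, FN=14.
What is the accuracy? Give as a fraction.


Accuracy = (TP + TN) / (TP + TN + FP + FN) = (84 + 39) / 152 = 123/152.

123/152


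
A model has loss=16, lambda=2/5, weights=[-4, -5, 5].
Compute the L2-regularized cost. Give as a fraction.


L2 sq norm = sum(w^2) = 66. J = 16 + 2/5 * 66 = 212/5.

212/5


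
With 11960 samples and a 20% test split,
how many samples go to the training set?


Test set = 11960 * 20% = 2392. Training set = 11960 - 2392 = 9568.

9568


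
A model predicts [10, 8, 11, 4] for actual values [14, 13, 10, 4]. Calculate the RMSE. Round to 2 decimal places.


MSE = 10.5000. RMSE = sqrt(10.5000) = 3.24.

3.24


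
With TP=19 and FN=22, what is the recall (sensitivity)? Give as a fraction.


Recall = TP / (TP + FN) = 19 / 41 = 19/41.

19/41


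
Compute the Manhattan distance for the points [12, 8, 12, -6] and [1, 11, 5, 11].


d = sum of absolute differences: |12-1|=11 + |8-11|=3 + |12-5|=7 + |-6-11|=17 = 38.

38


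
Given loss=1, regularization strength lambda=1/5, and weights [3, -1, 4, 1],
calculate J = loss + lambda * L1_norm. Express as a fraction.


L1 norm = sum(|w|) = 9. J = 1 + 1/5 * 9 = 14/5.

14/5


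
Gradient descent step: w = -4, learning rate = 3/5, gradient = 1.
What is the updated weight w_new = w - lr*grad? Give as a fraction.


w_new = -4 - 3/5 * 1 = -4 - 3/5 = -23/5.

-23/5


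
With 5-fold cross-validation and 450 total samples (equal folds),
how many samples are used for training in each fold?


Each validation fold has 450/5 = 90 samples. Training set = 450 - 90 = 360.

360


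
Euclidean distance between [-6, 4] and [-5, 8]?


d = sqrt(sum of squared differences). (-6--5)^2=1, (4-8)^2=16. Sum = 17.

sqrt(17)


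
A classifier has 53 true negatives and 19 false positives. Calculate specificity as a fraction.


Specificity = TN / (TN + FP) = 53 / 72 = 53/72.

53/72


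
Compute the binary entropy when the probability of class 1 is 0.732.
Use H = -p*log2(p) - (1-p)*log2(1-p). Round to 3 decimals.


H = -0.732*log2(0.732) - 0.268*log2(0.268) = 0.839.

0.839


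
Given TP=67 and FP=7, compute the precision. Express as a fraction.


Precision = TP / (TP + FP) = 67 / 74 = 67/74.

67/74


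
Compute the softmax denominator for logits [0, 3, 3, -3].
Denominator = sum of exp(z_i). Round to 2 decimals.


Denom = e^0=1.0000 + e^3=20.0855 + e^3=20.0855 + e^-3=0.0498. Sum = 41.2208, which rounds to 41.22.

41.22


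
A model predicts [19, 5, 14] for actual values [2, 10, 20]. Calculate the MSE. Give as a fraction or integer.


MSE = (1/3) * ((2-19)^2=289 + (10-5)^2=25 + (20-14)^2=36). Sum = 350. MSE = 350/3.

350/3


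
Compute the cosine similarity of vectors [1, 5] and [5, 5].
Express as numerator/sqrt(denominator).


dot = 30. |a|^2 = 26, |b|^2 = 50. cos = 30/sqrt(1300).

30/sqrt(1300)


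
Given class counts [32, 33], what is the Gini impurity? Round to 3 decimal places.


Total = 65. Proportions: 32/65, 33/65. sum(p_i^2) = 0.5001. Gini = 1 - 0.5001 = 0.4999, which rounds to 0.500.

0.500


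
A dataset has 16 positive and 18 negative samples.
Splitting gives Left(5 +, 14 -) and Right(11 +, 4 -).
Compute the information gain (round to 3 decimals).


H(parent) = 0.9975. H(left) = 0.8315, H(right) = 0.8366. Weighted = (19/34)*0.8315 + (15/34)*0.8366 = 0.8338. IG = 0.9975 - 0.8338 = 0.1637, which rounds to 0.164.

0.164


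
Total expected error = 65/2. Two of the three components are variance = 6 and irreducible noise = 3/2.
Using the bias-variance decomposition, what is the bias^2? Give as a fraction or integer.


Total error = bias^2 + variance + irreducible noise. So bias^2 = 65/2 - 6 - 3/2 = 25.

25


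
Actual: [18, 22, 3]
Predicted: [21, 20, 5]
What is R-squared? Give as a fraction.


Mean(y) = 43/3. SS_res = 17. SS_tot = 602/3. R^2 = 1 - 17/(602/3) = 551/602.

551/602


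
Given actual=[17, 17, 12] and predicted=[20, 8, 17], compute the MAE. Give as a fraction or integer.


MAE = (1/3) * (|17-20|=3 + |17-8|=9 + |12-17|=5). Sum = 17. MAE = 17/3.

17/3


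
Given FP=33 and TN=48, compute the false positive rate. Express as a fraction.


FPR = FP / (FP + TN) = 33 / 81 = 11/27.

11/27


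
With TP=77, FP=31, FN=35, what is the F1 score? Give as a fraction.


Precision = 77/108 = 77/108. Recall = 77/112 = 11/16. F1 = 2*P*R/(P+R) = 7/10.

7/10


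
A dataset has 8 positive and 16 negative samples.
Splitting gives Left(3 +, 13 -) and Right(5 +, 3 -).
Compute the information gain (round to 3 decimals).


H(parent) = 0.9183. H(left) = 0.6962, H(right) = 0.9544. Weighted = (16/24)*0.6962 + (8/24)*0.9544 = 0.7823. IG = 0.9183 - 0.7823 = 0.1360, which rounds to 0.136.

0.136


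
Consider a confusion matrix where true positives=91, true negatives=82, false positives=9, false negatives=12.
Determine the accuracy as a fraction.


Accuracy = (TP + TN) / (TP + TN + FP + FN) = (91 + 82) / 194 = 173/194.

173/194


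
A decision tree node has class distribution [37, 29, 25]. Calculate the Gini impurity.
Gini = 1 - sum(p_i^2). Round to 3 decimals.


Total = 91. Proportions: 37/91, 29/91, 25/91. sum(p_i^2) = 0.3423. Gini = 1 - 0.3423 = 0.6577, which rounds to 0.658.

0.658


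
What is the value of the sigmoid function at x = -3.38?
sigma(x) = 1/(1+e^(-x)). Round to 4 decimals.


sigma(-3.38) = 1/(1+e^(3.38)) = 1/(1+29.370771) = 1/30.370771 = 0.0329.

0.0329


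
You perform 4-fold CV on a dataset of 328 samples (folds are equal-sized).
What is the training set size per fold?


Each validation fold has 328/4 = 82 samples. Training set = 328 - 82 = 246.

246


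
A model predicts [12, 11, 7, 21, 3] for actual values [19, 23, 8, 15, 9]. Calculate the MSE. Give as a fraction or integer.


MSE = (1/5) * ((19-12)^2=49 + (23-11)^2=144 + (8-7)^2=1 + (15-21)^2=36 + (9-3)^2=36). Sum = 266. MSE = 266/5.

266/5


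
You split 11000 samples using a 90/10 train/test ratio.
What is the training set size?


Test set = 11000 * 10% = 1100. Training set = 11000 - 1100 = 9900.

9900


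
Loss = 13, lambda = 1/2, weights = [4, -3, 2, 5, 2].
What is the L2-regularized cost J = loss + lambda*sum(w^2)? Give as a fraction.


L2 sq norm = sum(w^2) = 58. J = 13 + 1/2 * 58 = 42.

42


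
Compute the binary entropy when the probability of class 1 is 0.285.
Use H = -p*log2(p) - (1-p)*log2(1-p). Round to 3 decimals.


H = -0.285*log2(0.285) - 0.715*log2(0.715) = 0.862.

0.862


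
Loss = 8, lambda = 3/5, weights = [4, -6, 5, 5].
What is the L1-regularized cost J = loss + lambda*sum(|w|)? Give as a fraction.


L1 norm = sum(|w|) = 20. J = 8 + 3/5 * 20 = 20.

20


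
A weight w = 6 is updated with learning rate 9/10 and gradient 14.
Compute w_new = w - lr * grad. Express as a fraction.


w_new = 6 - 9/10 * 14 = 6 - 63/5 = -33/5.

-33/5


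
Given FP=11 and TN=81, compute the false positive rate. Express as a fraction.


FPR = FP / (FP + TN) = 11 / 92 = 11/92.

11/92


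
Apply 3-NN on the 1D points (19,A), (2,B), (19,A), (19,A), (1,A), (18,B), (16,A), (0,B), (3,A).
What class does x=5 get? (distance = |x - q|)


Distances: |19-5|=14, |2-5|=3, |19-5|=14, |19-5|=14, |1-5|=4, |18-5|=13, |16-5|=11, |0-5|=5, |3-5|=2. 3 nearest: (3,A), (2,B), (1,A). Counts: {'A': 2, 'B': 1}. Majority class: A.

A


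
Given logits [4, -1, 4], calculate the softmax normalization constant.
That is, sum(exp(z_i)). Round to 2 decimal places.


Denom = e^4=54.5982 + e^-1=0.3679 + e^4=54.5982. Sum = 109.5643, which rounds to 109.56.

109.56


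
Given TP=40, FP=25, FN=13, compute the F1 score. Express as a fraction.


Precision = 40/65 = 8/13. Recall = 40/53 = 40/53. F1 = 2*P*R/(P+R) = 40/59.

40/59


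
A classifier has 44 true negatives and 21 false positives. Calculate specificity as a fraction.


Specificity = TN / (TN + FP) = 44 / 65 = 44/65.

44/65


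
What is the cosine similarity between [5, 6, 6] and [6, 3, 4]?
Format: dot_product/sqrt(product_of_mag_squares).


dot = 72. |a|^2 = 97, |b|^2 = 61. cos = 72/sqrt(5917).

72/sqrt(5917)


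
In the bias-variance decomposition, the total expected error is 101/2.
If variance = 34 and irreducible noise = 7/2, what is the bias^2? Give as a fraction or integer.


Total error = bias^2 + variance + irreducible noise. So bias^2 = 101/2 - 34 - 7/2 = 13.

13


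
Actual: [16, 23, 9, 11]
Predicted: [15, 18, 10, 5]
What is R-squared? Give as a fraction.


Mean(y) = 59/4. SS_res = 63. SS_tot = 467/4. R^2 = 1 - 63/(467/4) = 215/467.

215/467


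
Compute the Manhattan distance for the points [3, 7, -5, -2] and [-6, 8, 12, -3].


d = sum of absolute differences: |3--6|=9 + |7-8|=1 + |-5-12|=17 + |-2--3|=1 = 28.

28


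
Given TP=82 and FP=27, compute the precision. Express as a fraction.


Precision = TP / (TP + FP) = 82 / 109 = 82/109.

82/109


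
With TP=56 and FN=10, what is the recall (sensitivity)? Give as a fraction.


Recall = TP / (TP + FN) = 56 / 66 = 28/33.

28/33


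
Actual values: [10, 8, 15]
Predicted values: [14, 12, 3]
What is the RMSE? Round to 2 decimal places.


MSE = 58.6667. RMSE = sqrt(58.6667) = 7.66.

7.66


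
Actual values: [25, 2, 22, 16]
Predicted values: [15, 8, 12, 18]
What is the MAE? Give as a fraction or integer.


MAE = (1/4) * (|25-15|=10 + |2-8|=6 + |22-12|=10 + |16-18|=2). Sum = 28. MAE = 7.

7


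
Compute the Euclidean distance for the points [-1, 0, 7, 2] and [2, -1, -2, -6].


d = sqrt(sum of squared differences). (-1-2)^2=9, (0--1)^2=1, (7--2)^2=81, (2--6)^2=64. Sum = 155.

sqrt(155)


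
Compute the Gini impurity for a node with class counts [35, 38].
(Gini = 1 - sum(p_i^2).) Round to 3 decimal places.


Total = 73. Proportions: 35/73, 38/73. sum(p_i^2) = 0.5008. Gini = 1 - 0.5008 = 0.4992, which rounds to 0.499.

0.499


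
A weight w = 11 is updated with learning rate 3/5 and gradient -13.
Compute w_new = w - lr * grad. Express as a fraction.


w_new = 11 - 3/5 * -13 = 11 - -39/5 = 94/5.

94/5


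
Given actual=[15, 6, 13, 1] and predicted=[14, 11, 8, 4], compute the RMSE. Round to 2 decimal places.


MSE = 15.0000. RMSE = sqrt(15.0000) = 3.87.

3.87


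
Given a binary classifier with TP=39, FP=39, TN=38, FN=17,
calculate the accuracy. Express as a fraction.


Accuracy = (TP + TN) / (TP + TN + FP + FN) = (39 + 38) / 133 = 11/19.

11/19


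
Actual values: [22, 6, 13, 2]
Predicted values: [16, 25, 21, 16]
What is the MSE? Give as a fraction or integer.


MSE = (1/4) * ((22-16)^2=36 + (6-25)^2=361 + (13-21)^2=64 + (2-16)^2=196). Sum = 657. MSE = 657/4.

657/4


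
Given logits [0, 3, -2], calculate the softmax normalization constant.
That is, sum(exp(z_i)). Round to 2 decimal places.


Denom = e^0=1.0000 + e^3=20.0855 + e^-2=0.1353. Sum = 21.2208, which rounds to 21.22.

21.22


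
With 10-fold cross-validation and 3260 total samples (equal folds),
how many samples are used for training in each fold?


Each validation fold has 3260/10 = 326 samples. Training set = 3260 - 326 = 2934.

2934


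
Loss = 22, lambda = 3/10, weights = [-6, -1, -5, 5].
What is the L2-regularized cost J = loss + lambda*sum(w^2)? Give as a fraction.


L2 sq norm = sum(w^2) = 87. J = 22 + 3/10 * 87 = 481/10.

481/10


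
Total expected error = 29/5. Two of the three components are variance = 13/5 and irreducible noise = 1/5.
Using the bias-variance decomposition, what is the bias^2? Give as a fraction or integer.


Total error = bias^2 + variance + irreducible noise. So bias^2 = 29/5 - 13/5 - 1/5 = 3.

3


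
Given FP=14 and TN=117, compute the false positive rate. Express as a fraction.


FPR = FP / (FP + TN) = 14 / 131 = 14/131.

14/131


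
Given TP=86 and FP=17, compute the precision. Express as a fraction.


Precision = TP / (TP + FP) = 86 / 103 = 86/103.

86/103


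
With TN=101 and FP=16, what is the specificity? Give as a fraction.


Specificity = TN / (TN + FP) = 101 / 117 = 101/117.

101/117


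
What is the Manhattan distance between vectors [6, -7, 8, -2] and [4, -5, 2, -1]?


d = sum of absolute differences: |6-4|=2 + |-7--5|=2 + |8-2|=6 + |-2--1|=1 = 11.

11


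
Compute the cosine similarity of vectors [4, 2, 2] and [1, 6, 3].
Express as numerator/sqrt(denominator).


dot = 22. |a|^2 = 24, |b|^2 = 46. cos = 22/sqrt(1104).

22/sqrt(1104)


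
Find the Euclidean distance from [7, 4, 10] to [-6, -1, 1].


d = sqrt(sum of squared differences). (7--6)^2=169, (4--1)^2=25, (10-1)^2=81. Sum = 275.

sqrt(275)


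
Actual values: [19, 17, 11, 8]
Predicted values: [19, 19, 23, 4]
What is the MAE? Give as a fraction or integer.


MAE = (1/4) * (|19-19|=0 + |17-19|=2 + |11-23|=12 + |8-4|=4). Sum = 18. MAE = 9/2.

9/2


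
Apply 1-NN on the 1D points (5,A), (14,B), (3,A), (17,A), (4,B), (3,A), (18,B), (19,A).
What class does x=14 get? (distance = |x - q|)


Distances: |5-14|=9, |14-14|=0, |3-14|=11, |17-14|=3, |4-14|=10, |3-14|=11, |18-14|=4, |19-14|=5. 1 nearest: (14,B). Counts: {'B': 1}. Majority class: B.

B


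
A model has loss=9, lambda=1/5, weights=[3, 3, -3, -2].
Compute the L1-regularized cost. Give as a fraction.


L1 norm = sum(|w|) = 11. J = 9 + 1/5 * 11 = 56/5.

56/5


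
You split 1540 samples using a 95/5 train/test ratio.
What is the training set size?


Test set = 1540 * 5% = 77. Training set = 1540 - 77 = 1463.

1463


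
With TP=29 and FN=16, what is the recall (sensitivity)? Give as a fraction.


Recall = TP / (TP + FN) = 29 / 45 = 29/45.

29/45


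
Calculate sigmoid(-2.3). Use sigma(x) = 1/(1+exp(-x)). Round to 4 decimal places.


sigma(-2.3) = 1/(1+e^(2.3)) = 1/(1+9.974182) = 1/10.974182 = 0.0911.

0.0911


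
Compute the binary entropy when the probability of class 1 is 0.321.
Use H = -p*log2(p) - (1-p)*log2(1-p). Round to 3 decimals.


H = -0.321*log2(0.321) - 0.679*log2(0.679) = 0.905.

0.905


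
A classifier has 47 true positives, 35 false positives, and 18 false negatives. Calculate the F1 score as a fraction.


Precision = 47/82 = 47/82. Recall = 47/65 = 47/65. F1 = 2*P*R/(P+R) = 94/147.

94/147


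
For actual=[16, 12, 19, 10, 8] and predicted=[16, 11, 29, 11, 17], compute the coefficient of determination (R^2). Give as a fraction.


Mean(y) = 13. SS_res = 183. SS_tot = 80. R^2 = 1 - 183/(80) = -103/80.

-103/80


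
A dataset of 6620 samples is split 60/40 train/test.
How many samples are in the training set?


Test set = 6620 * 40% = 2648. Training set = 6620 - 2648 = 3972.

3972


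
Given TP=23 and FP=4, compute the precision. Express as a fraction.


Precision = TP / (TP + FP) = 23 / 27 = 23/27.

23/27


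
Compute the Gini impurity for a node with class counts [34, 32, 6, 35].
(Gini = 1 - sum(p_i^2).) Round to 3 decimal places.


Total = 107. Proportions: 34/107, 32/107, 6/107, 35/107. sum(p_i^2) = 0.3006. Gini = 1 - 0.3006 = 0.6994, which rounds to 0.699.

0.699


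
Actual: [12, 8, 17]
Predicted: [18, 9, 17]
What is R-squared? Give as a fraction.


Mean(y) = 37/3. SS_res = 37. SS_tot = 122/3. R^2 = 1 - 37/(122/3) = 11/122.

11/122
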